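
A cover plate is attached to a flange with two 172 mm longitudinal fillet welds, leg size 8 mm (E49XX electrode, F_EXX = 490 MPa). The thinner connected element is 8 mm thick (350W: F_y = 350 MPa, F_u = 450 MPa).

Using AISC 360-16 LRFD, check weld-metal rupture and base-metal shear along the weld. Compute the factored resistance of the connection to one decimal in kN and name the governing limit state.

Weld metal: throat = 0.707×8 = 5.656 mm, L = 2×172 = 344 mm. φR_n = 0.75 × 0.6 × 490 × 5.656 × 344 = 429.0 kN.
Base metal shear (8 mm plate): yield φR_n = 1.0×0.6×350×8×344 = 577.9 kN; rupture φR_n = 0.75×0.6×450×8×344 = 557.3 kN; take 557.3 kN (rupture).
Governing: min(429.0, 557.3) = 429.0 kN → weld metal.

429.0 kN (weld metal governs)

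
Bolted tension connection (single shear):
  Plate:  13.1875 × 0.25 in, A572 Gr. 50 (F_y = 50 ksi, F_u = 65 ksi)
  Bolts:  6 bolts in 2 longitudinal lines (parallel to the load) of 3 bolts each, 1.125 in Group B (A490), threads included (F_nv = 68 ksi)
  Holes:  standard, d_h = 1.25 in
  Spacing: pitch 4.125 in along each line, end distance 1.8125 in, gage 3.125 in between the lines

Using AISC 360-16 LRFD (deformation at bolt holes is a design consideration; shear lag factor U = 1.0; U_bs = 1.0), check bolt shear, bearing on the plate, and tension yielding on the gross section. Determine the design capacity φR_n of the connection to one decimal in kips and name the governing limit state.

Bolt shear: A_b = π(1.125)²/4 = 0.99402 in². φR_n = 0.75 × 68 × 0.99402 × 6 × 1 = 304.2 kips.
Bearing (0.25 in plate, F_u = 65 ksi): end bolts L_c = 1.8125 − 1.25/2 = 1.1875, R_n = min(1.2×1.1875×0.25×65, 2.4×1.125×0.25×65) = 23.156 kips/bolt; interior L_c = 4.125 − 1.25 = 2.875, R_n = 43.875 kips/bolt. φR_n = 0.75 × (2×23.156 + 4×43.875) = 166.4 kips.
Tension yield (gross): A_g = 13.1875×0.25 = 3.2969 in². φR_n = 0.90 × 50 × 3.2969 = 148.4 kips.
Governing: min(304.2, 166.4, 148.4) = 148.4 kips → gross-section yield.

148.4 kips (gross-section yield governs)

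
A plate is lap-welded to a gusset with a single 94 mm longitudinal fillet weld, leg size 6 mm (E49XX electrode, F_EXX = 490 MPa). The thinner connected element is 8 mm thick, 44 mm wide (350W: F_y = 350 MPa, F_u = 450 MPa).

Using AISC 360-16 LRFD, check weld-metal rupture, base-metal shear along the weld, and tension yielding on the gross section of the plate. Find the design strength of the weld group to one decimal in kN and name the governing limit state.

Weld metal: throat = 0.707×6 = 4.242 mm, L = 94 mm. φR_n = 0.75 × 0.6 × 490 × 4.242 × 94 = 87.9 kN.
Base metal shear (8 mm plate): yield φR_n = 1.0×0.6×350×8×94 = 157.9 kN; rupture φR_n = 0.75×0.6×450×8×94 = 152.3 kN; take 152.3 kN (rupture).
Tension yield (gross): A_g = 44×8 = 352 mm². φR_n = 0.90 × 350 × 352 = 110.9 kN.
Governing: min(87.9, 152.3, 110.9) = 87.9 kN → weld metal.

87.9 kN (weld metal governs)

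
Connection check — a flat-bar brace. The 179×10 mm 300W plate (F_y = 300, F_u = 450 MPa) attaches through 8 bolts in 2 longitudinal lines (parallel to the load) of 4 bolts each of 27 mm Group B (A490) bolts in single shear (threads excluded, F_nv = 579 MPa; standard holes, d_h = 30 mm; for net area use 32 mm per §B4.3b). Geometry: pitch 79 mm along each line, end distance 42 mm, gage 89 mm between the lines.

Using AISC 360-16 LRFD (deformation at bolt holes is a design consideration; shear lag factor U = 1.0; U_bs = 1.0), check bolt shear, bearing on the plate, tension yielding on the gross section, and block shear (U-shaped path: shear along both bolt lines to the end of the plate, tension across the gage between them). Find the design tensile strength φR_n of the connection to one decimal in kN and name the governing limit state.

483.3 kN (gross-section yield governs)

Bolt shear: A_b = π(27)²/4 = 572.56 mm². φR_n = 0.75 × 579 × 572.56 × 8 × 1 = 1989.1 kN.
Bearing (10 mm plate, F_u = 450 MPa): end bolts L_c = 42 − 30/2 = 27, R_n = min(1.2×27×10×450, 2.4×27×10×450) = 145.8 kN/bolt; interior L_c = 79 − 30 = 49, R_n = 264.6 kN/bolt. φR_n = 0.75 × (2×145.8 + 6×264.6) = 1409.4 kN.
Tension yield (gross): A_g = 179×10 = 1790 mm². φR_n = 0.90 × 300 × 1790 = 483.3 kN.
Block shear: shear path 2×[42+3×79] = 2×279 mm, A_gv = 5580, A_nv = 2×(279 − 3.5×32)×10 = 3340 mm²; tension across gage: (89 − 1×32)×10 = 570 mm². R_n = min(0.6×450×3340, 0.6×300×5580) + 1.0×450×570 = min(901.8, 1004.4) + 256.5 = 1158.3 kN. φR_n = 0.75 × 1158.3 = 868.7 kN.
Governing: min(1989.1, 1409.4, 483.3, 868.7) = 483.3 kN → gross-section yield.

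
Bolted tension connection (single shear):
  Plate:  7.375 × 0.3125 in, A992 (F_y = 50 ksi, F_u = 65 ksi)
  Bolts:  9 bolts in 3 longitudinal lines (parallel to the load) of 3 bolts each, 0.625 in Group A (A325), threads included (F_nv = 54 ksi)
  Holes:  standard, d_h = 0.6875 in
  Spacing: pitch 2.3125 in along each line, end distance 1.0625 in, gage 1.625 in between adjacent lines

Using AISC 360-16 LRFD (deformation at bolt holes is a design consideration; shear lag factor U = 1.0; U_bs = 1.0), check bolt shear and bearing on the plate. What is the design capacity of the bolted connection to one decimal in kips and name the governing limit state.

Bolt shear: A_b = π(0.625)²/4 = 0.3068 in². φR_n = 0.75 × 54 × 0.3068 × 9 × 1 = 111.8 kips.
Bearing (0.3125 in plate, F_u = 65 ksi): end bolts L_c = 1.0625 − 0.6875/2 = 0.71875, R_n = min(1.2×0.71875×0.3125×65, 2.4×0.625×0.3125×65) = 17.52 kips/bolt; interior L_c = 2.3125 − 0.6875 = 1.625, R_n = 30.469 kips/bolt. φR_n = 0.75 × (3×17.52 + 6×30.469) = 176.5 kips.
Governing: min(111.8, 176.5) = 111.8 kips → bolt shear.

111.8 kips (bolt shear governs)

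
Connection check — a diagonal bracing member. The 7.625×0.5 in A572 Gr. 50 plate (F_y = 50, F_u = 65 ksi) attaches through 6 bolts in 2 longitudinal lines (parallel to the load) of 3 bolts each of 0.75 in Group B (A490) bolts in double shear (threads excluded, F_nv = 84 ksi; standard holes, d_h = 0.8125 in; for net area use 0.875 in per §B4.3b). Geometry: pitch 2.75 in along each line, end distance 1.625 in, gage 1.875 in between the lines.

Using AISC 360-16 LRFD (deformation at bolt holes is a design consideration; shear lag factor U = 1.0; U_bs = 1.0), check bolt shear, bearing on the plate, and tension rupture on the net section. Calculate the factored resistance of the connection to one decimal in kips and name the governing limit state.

Bolt shear: A_b = π(0.75)²/4 = 0.44179 in². φR_n = 0.75 × 84 × 0.44179 × 6 × 2 = 334.0 kips.
Bearing (0.5 in plate, F_u = 65 ksi): end bolts L_c = 1.625 − 0.8125/2 = 1.21875, R_n = min(1.2×1.21875×0.5×65, 2.4×0.75×0.5×65) = 47.531 kips/bolt; interior L_c = 2.75 − 0.8125 = 1.9375, R_n = 58.5 kips/bolt. φR_n = 0.75 × (2×47.531 + 4×58.5) = 246.8 kips.
Tension rupture (net): A_n = (7.625 − 2×0.875)×0.5 = 2.9375 in² (U = 1.0, A_e = A_n). φR_n = 0.75 × 65 × 2.9375 = 143.2 kips.
Governing: min(334.0, 246.8, 143.2) = 143.2 kips → net-section rupture.

143.2 kips (net-section rupture governs)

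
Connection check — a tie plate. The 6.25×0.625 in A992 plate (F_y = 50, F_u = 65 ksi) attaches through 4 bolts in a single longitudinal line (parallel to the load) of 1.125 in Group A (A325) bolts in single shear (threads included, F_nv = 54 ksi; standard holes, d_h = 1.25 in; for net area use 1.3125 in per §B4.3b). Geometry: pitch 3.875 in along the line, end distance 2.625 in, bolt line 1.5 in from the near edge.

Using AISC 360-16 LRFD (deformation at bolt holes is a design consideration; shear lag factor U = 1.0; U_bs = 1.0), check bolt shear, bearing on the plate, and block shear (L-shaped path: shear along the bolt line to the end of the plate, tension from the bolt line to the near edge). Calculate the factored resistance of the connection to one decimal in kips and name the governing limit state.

161.0 kips (bolt shear governs)

Bolt shear: A_b = π(1.125)²/4 = 0.99402 in². φR_n = 0.75 × 54 × 0.99402 × 4 × 1 = 161.0 kips.
Bearing (0.625 in plate, F_u = 65 ksi): end bolts L_c = 2.625 − 1.25/2 = 2, R_n = min(1.2×2×0.625×65, 2.4×1.125×0.625×65) = 97.5 kips/bolt; interior L_c = 3.875 − 1.25 = 2.625, R_n = 109.69 kips/bolt. φR_n = 0.75 × (1×97.5 + 3×109.69) = 319.9 kips.
Block shear: shear path 1×[2.625+3×3.875] = 1×14.25 in, A_gv = 8.9063, A_nv = 1×(14.25 − 3.5×1.3125)×0.625 = 6.0352 in²; tension to near edge: (1.5 − 0.5×1.3125)×0.625 = 0.52734 in². R_n = min(0.6×65×6.0352, 0.6×50×8.9063) + 1.0×65×0.52734 = min(235.37, 267.19) + 34.277 = 269.65 kips. φR_n = 0.75 × 269.65 = 202.2 kips.
Governing: min(161.0, 319.9, 202.2) = 161.0 kips → bolt shear.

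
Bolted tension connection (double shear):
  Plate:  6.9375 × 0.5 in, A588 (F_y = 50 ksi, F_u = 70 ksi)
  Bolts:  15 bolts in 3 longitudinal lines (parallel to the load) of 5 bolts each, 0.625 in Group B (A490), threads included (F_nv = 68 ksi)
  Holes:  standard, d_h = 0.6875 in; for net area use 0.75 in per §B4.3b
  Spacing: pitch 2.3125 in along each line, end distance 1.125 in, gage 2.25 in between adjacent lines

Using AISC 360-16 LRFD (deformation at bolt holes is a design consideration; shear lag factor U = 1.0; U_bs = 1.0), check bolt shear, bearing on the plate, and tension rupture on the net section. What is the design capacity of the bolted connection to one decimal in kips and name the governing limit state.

123.0 kips (net-section rupture governs)

Bolt shear: A_b = π(0.625)²/4 = 0.3068 in². φR_n = 0.75 × 68 × 0.3068 × 15 × 2 = 469.4 kips.
Bearing (0.5 in plate, F_u = 70 ksi): end bolts L_c = 1.125 − 0.6875/2 = 0.78125, R_n = min(1.2×0.78125×0.5×70, 2.4×0.625×0.5×70) = 32.813 kips/bolt; interior L_c = 2.3125 − 0.6875 = 1.625, R_n = 52.5 kips/bolt. φR_n = 0.75 × (3×32.813 + 12×52.5) = 546.3 kips.
Tension rupture (net): A_n = (6.9375 − 3×0.75)×0.5 = 2.3438 in² (U = 1.0, A_e = A_n). φR_n = 0.75 × 70 × 2.3438 = 123.0 kips.
Governing: min(469.4, 546.3, 123.0) = 123.0 kips → net-section rupture.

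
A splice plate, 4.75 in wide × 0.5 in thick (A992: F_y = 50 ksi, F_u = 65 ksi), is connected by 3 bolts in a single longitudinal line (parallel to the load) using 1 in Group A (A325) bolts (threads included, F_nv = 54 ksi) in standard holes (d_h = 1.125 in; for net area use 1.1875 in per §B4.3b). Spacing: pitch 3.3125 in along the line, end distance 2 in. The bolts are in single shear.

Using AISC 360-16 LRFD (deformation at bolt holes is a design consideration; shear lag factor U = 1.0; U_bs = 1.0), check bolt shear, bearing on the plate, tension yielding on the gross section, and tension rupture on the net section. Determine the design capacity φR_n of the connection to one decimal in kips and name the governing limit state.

Bolt shear: A_b = π(1)²/4 = 0.7854 in². φR_n = 0.75 × 54 × 0.7854 × 3 × 1 = 95.4 kips.
Bearing (0.5 in plate, F_u = 65 ksi): end bolts L_c = 2 − 1.125/2 = 1.4375, R_n = min(1.2×1.4375×0.5×65, 2.4×1×0.5×65) = 56.063 kips/bolt; interior L_c = 3.3125 − 1.125 = 2.1875, R_n = 78 kips/bolt. φR_n = 0.75 × (1×56.063 + 2×78) = 159.0 kips.
Tension yield (gross): A_g = 4.75×0.5 = 2.375 in². φR_n = 0.90 × 50 × 2.375 = 106.9 kips.
Tension rupture (net): A_n = (4.75 − 1×1.1875)×0.5 = 1.7813 in² (U = 1.0, A_e = A_n). φR_n = 0.75 × 65 × 1.7813 = 86.8 kips.
Governing: min(95.4, 159.0, 106.9, 86.8) = 86.8 kips → net-section rupture.

86.8 kips (net-section rupture governs)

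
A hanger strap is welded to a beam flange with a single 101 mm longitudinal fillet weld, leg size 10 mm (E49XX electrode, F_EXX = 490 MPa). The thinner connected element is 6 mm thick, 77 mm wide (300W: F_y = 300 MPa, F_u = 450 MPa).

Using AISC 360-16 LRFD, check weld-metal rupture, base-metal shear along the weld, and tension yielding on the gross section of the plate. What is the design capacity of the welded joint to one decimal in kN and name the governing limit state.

Weld metal: throat = 0.707×10 = 7.07 mm, L = 101 mm. φR_n = 0.75 × 0.6 × 490 × 7.07 × 101 = 157.5 kN.
Base metal shear (6 mm plate): yield φR_n = 1.0×0.6×300×6×101 = 109.1 kN; rupture φR_n = 0.75×0.6×450×6×101 = 122.7 kN; take 109.1 kN (yield).
Tension yield (gross): A_g = 77×6 = 462 mm². φR_n = 0.90 × 300 × 462 = 124.7 kN.
Governing: min(157.5, 109.1, 124.7) = 109.1 kN → base-metal shear.

109.1 kN (base-metal shear governs)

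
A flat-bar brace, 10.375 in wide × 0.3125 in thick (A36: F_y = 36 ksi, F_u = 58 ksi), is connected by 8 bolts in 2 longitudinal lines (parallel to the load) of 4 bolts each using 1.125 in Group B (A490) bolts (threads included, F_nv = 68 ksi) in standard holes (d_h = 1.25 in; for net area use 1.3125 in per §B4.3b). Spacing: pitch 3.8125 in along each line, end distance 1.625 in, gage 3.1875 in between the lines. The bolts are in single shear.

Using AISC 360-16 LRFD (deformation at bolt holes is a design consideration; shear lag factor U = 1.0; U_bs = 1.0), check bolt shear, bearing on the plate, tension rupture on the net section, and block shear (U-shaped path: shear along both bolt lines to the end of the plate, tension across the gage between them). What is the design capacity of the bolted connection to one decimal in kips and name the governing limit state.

105.4 kips (net-section rupture governs)

Bolt shear: A_b = π(1.125)²/4 = 0.99402 in². φR_n = 0.75 × 68 × 0.99402 × 8 × 1 = 405.6 kips.
Bearing (0.3125 in plate, F_u = 58 ksi): end bolts L_c = 1.625 − 1.25/2 = 1, R_n = min(1.2×1×0.3125×58, 2.4×1.125×0.3125×58) = 21.75 kips/bolt; interior L_c = 3.8125 − 1.25 = 2.5625, R_n = 48.938 kips/bolt. φR_n = 0.75 × (2×21.75 + 6×48.938) = 252.8 kips.
Tension rupture (net): A_n = (10.375 − 2×1.3125)×0.3125 = 2.4219 in² (U = 1.0, A_e = A_n). φR_n = 0.75 × 58 × 2.4219 = 105.4 kips.
Block shear: shear path 2×[1.625+3×3.8125] = 2×13.0625 in, A_gv = 8.1641, A_nv = 2×(13.0625 − 3.5×1.3125)×0.3125 = 5.293 in²; tension across gage: (3.1875 − 1×1.3125)×0.3125 = 0.58594 in². R_n = min(0.6×58×5.293, 0.6×36×8.1641) + 1.0×58×0.58594 = min(184.2, 176.34) + 33.985 = 210.33 kips. φR_n = 0.75 × 210.33 = 157.7 kips.
Governing: min(405.6, 252.8, 105.4, 157.7) = 105.4 kips → net-section rupture.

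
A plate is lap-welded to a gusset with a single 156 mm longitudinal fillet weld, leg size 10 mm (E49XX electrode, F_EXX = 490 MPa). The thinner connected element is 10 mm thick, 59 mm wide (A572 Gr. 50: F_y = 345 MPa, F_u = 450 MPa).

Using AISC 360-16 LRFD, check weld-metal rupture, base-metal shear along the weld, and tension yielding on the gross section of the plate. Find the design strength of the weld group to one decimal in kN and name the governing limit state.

183.2 kN (gross-section yield governs)

Weld metal: throat = 0.707×10 = 7.07 mm, L = 156 mm. φR_n = 0.75 × 0.6 × 490 × 7.07 × 156 = 243.2 kN.
Base metal shear (10 mm plate): yield φR_n = 1.0×0.6×345×10×156 = 322.9 kN; rupture φR_n = 0.75×0.6×450×10×156 = 315.9 kN; take 315.9 kN (rupture).
Tension yield (gross): A_g = 59×10 = 590 mm². φR_n = 0.90 × 345 × 590 = 183.2 kN.
Governing: min(243.2, 315.9, 183.2) = 183.2 kN → gross-section yield.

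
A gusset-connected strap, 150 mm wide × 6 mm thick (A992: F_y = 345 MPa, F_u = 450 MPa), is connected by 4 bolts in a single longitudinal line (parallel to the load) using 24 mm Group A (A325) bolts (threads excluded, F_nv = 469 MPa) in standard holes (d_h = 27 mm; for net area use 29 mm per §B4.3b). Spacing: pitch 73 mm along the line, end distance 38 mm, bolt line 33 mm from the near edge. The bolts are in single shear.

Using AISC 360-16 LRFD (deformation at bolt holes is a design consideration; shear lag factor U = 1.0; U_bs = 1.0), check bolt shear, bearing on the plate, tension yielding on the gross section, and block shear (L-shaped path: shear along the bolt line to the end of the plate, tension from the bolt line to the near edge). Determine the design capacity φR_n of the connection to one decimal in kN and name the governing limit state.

226.4 kN (block shear governs)

Bolt shear: A_b = π(24)²/4 = 452.39 mm². φR_n = 0.75 × 469 × 452.39 × 4 × 1 = 636.5 kN.
Bearing (6 mm plate, F_u = 450 MPa): end bolts L_c = 38 − 27/2 = 24.5, R_n = min(1.2×24.5×6×450, 2.4×24×6×450) = 79.38 kN/bolt; interior L_c = 73 − 27 = 46, R_n = 149.04 kN/bolt. φR_n = 0.75 × (1×79.38 + 3×149.04) = 394.9 kN.
Tension yield (gross): A_g = 150×6 = 900 mm². φR_n = 0.90 × 345 × 900 = 279.5 kN.
Block shear: shear path 1×[38+3×73] = 1×257 mm, A_gv = 1542, A_nv = 1×(257 − 3.5×29)×6 = 933 mm²; tension to near edge: (33 − 0.5×29)×6 = 111 mm². R_n = min(0.6×450×933, 0.6×345×1542) + 1.0×450×111 = min(251.91, 319.19) + 49.95 = 301.86 kN. φR_n = 0.75 × 301.86 = 226.4 kN.
Governing: min(636.5, 394.9, 279.5, 226.4) = 226.4 kN → block shear.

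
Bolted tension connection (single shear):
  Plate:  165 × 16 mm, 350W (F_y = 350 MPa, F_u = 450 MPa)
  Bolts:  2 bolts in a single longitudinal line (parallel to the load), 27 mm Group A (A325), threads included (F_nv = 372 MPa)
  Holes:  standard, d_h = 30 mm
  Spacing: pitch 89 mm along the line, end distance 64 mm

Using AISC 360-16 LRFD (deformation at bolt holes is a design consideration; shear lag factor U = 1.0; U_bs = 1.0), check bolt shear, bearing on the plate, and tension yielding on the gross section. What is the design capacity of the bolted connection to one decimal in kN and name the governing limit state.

Bolt shear: A_b = π(27)²/4 = 572.56 mm². φR_n = 0.75 × 372 × 572.56 × 2 × 1 = 319.5 kN.
Bearing (16 mm plate, F_u = 450 MPa): end bolts L_c = 64 − 30/2 = 49, R_n = min(1.2×49×16×450, 2.4×27×16×450) = 423.36 kN/bolt; interior L_c = 89 − 30 = 59, R_n = 466.56 kN/bolt. φR_n = 0.75 × (1×423.36 + 1×466.56) = 667.4 kN.
Tension yield (gross): A_g = 165×16 = 2640 mm². φR_n = 0.90 × 350 × 2640 = 831.6 kN.
Governing: min(319.5, 667.4, 831.6) = 319.5 kN → bolt shear.

319.5 kN (bolt shear governs)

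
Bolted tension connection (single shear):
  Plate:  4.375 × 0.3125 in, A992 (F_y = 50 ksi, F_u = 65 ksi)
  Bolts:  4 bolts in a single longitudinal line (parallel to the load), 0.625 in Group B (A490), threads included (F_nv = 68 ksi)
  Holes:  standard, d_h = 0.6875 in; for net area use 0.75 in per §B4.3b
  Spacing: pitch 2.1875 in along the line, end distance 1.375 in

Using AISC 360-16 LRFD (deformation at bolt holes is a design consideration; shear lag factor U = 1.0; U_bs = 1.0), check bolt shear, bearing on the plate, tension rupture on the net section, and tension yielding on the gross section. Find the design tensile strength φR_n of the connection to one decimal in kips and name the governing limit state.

55.2 kips (net-section rupture governs)

Bolt shear: A_b = π(0.625)²/4 = 0.3068 in². φR_n = 0.75 × 68 × 0.3068 × 4 × 1 = 62.6 kips.
Bearing (0.3125 in plate, F_u = 65 ksi): end bolts L_c = 1.375 − 0.6875/2 = 1.03125, R_n = min(1.2×1.03125×0.3125×65, 2.4×0.625×0.3125×65) = 25.137 kips/bolt; interior L_c = 2.1875 − 0.6875 = 1.5, R_n = 30.469 kips/bolt. φR_n = 0.75 × (1×25.137 + 3×30.469) = 87.4 kips.
Tension rupture (net): A_n = (4.375 − 1×0.75)×0.3125 = 1.1328 in² (U = 1.0, A_e = A_n). φR_n = 0.75 × 65 × 1.1328 = 55.2 kips.
Tension yield (gross): A_g = 4.375×0.3125 = 1.3672 in². φR_n = 0.90 × 50 × 1.3672 = 61.5 kips.
Governing: min(62.6, 87.4, 55.2, 61.5) = 55.2 kips → net-section rupture.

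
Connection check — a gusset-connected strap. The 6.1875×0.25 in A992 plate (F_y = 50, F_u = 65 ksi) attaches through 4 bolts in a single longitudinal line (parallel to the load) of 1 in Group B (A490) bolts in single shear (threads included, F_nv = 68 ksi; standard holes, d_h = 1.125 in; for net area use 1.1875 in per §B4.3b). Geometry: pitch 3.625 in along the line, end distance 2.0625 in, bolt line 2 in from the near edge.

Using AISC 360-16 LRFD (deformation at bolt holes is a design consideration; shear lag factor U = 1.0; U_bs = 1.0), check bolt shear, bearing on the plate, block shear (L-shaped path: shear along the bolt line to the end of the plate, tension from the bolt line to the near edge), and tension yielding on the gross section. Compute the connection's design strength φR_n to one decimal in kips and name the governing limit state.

69.6 kips (gross-section yield governs)

Bolt shear: A_b = π(1)²/4 = 0.7854 in². φR_n = 0.75 × 68 × 0.7854 × 4 × 1 = 160.2 kips.
Bearing (0.25 in plate, F_u = 65 ksi): end bolts L_c = 2.0625 − 1.125/2 = 1.5, R_n = min(1.2×1.5×0.25×65, 2.4×1×0.25×65) = 29.25 kips/bolt; interior L_c = 3.625 − 1.125 = 2.5, R_n = 39 kips/bolt. φR_n = 0.75 × (1×29.25 + 3×39) = 109.7 kips.
Block shear: shear path 1×[2.0625+3×3.625] = 1×12.9375 in, A_gv = 3.2344, A_nv = 1×(12.9375 − 3.5×1.1875)×0.25 = 2.1953 in²; tension to near edge: (2 − 0.5×1.1875)×0.25 = 0.35156 in². R_n = min(0.6×65×2.1953, 0.6×50×3.2344) + 1.0×65×0.35156 = min(85.617, 97.032) + 22.851 = 108.47 kips. φR_n = 0.75 × 108.47 = 81.4 kips.
Tension yield (gross): A_g = 6.1875×0.25 = 1.5469 in². φR_n = 0.90 × 50 × 1.5469 = 69.6 kips.
Governing: min(160.2, 109.7, 81.4, 69.6) = 69.6 kips → gross-section yield.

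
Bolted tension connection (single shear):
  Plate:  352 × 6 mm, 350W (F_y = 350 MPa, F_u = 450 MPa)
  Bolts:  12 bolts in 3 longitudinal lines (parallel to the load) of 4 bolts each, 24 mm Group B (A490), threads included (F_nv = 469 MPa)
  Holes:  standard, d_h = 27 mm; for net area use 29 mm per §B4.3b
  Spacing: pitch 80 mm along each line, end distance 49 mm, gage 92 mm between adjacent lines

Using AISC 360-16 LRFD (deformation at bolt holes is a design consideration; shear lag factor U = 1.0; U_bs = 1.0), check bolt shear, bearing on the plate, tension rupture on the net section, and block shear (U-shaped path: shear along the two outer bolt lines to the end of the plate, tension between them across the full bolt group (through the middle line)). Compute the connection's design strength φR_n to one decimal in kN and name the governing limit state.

Bolt shear: A_b = π(24)²/4 = 452.39 mm². φR_n = 0.75 × 469 × 452.39 × 12 × 1 = 1909.5 kN.
Bearing (6 mm plate, F_u = 450 MPa): end bolts L_c = 49 − 27/2 = 35.5, R_n = min(1.2×35.5×6×450, 2.4×24×6×450) = 115.02 kN/bolt; interior L_c = 80 − 27 = 53, R_n = 155.52 kN/bolt. φR_n = 0.75 × (3×115.02 + 9×155.52) = 1308.6 kN.
Tension rupture (net): A_n = (352 − 3×29)×6 = 1590 mm² (U = 1.0, A_e = A_n). φR_n = 0.75 × 450 × 1590 = 536.6 kN.
Block shear: shear path 2×[49+3×80] = 2×289 mm, A_gv = 3468, A_nv = 2×(289 − 3.5×29)×6 = 2250 mm²; tension across gage: (184 − 2×29)×6 = 756 mm². R_n = min(0.6×450×2250, 0.6×350×3468) + 1.0×450×756 = min(607.5, 728.28) + 340.2 = 947.7 kN. φR_n = 0.75 × 947.7 = 710.8 kN.
Governing: min(1909.5, 1308.6, 536.6, 710.8) = 536.6 kN → net-section rupture.

536.6 kN (net-section rupture governs)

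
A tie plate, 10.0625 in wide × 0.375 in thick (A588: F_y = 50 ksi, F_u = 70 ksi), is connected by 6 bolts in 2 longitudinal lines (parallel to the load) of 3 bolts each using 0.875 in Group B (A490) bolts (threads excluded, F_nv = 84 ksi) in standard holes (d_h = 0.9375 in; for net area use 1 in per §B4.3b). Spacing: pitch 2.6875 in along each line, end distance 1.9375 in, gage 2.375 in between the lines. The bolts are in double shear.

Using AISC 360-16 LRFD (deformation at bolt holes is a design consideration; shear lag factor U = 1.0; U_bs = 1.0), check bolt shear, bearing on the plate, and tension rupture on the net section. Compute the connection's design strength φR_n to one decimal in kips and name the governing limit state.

158.7 kips (net-section rupture governs)

Bolt shear: A_b = π(0.875)²/4 = 0.60132 in². φR_n = 0.75 × 84 × 0.60132 × 6 × 2 = 454.6 kips.
Bearing (0.375 in plate, F_u = 70 ksi): end bolts L_c = 1.9375 − 0.9375/2 = 1.46875, R_n = min(1.2×1.46875×0.375×70, 2.4×0.875×0.375×70) = 46.266 kips/bolt; interior L_c = 2.6875 − 0.9375 = 1.75, R_n = 55.125 kips/bolt. φR_n = 0.75 × (2×46.266 + 4×55.125) = 234.8 kips.
Tension rupture (net): A_n = (10.0625 − 2×1)×0.375 = 3.0234 in² (U = 1.0, A_e = A_n). φR_n = 0.75 × 70 × 3.0234 = 158.7 kips.
Governing: min(454.6, 234.8, 158.7) = 158.7 kips → net-section rupture.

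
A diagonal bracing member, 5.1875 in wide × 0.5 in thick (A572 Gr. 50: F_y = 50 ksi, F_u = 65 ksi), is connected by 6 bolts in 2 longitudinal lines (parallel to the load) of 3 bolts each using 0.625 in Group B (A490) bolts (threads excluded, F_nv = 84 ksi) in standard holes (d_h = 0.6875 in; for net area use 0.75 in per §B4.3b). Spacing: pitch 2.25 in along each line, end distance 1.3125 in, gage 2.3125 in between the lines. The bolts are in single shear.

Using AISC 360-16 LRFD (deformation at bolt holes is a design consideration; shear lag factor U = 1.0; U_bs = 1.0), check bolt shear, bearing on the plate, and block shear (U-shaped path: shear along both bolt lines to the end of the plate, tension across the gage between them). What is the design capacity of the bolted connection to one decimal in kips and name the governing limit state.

116.0 kips (bolt shear governs)

Bolt shear: A_b = π(0.625)²/4 = 0.3068 in². φR_n = 0.75 × 84 × 0.3068 × 6 × 1 = 116.0 kips.
Bearing (0.5 in plate, F_u = 65 ksi): end bolts L_c = 1.3125 − 0.6875/2 = 0.96875, R_n = min(1.2×0.96875×0.5×65, 2.4×0.625×0.5×65) = 37.781 kips/bolt; interior L_c = 2.25 − 0.6875 = 1.5625, R_n = 48.75 kips/bolt. φR_n = 0.75 × (2×37.781 + 4×48.75) = 202.9 kips.
Block shear: shear path 2×[1.3125+2×2.25] = 2×5.8125 in, A_gv = 5.8125, A_nv = 2×(5.8125 − 2.5×0.75)×0.5 = 3.9375 in²; tension across gage: (2.3125 − 1×0.75)×0.5 = 0.78125 in². R_n = min(0.6×65×3.9375, 0.6×50×5.8125) + 1.0×65×0.78125 = min(153.56, 174.38) + 50.781 = 204.34 kips. φR_n = 0.75 × 204.34 = 153.3 kips.
Governing: min(116.0, 202.9, 153.3) = 116.0 kips → bolt shear.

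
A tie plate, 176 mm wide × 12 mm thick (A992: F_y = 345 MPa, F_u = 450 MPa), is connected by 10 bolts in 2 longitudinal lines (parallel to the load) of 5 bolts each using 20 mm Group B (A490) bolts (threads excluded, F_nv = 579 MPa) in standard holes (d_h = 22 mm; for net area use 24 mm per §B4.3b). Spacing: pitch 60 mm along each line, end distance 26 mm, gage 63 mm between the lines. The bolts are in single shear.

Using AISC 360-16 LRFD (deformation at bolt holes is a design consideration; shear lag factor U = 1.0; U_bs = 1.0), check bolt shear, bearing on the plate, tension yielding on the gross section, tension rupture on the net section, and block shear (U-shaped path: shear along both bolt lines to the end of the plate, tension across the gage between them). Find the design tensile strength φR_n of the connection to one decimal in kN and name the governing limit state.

Bolt shear: A_b = π(20)²/4 = 314.16 mm². φR_n = 0.75 × 579 × 314.16 × 10 × 1 = 1364.2 kN.
Bearing (12 mm plate, F_u = 450 MPa): end bolts L_c = 26 − 22/2 = 15, R_n = min(1.2×15×12×450, 2.4×20×12×450) = 97.2 kN/bolt; interior L_c = 60 − 22 = 38, R_n = 246.24 kN/bolt. φR_n = 0.75 × (2×97.2 + 8×246.24) = 1623.2 kN.
Tension yield (gross): A_g = 176×12 = 2112 mm². φR_n = 0.90 × 345 × 2112 = 655.8 kN.
Tension rupture (net): A_n = (176 − 2×24)×12 = 1536 mm² (U = 1.0, A_e = A_n). φR_n = 0.75 × 450 × 1536 = 518.4 kN.
Block shear: shear path 2×[26+4×60] = 2×266 mm, A_gv = 6384, A_nv = 2×(266 − 4.5×24)×12 = 3792 mm²; tension across gage: (63 − 1×24)×12 = 468 mm². R_n = min(0.6×450×3792, 0.6×345×6384) + 1.0×450×468 = min(1023.8, 1321.5) + 210.6 = 1234.4 kN. φR_n = 0.75 × 1234.4 = 925.8 kN.
Governing: min(1364.2, 1623.2, 655.8, 518.4, 925.8) = 518.4 kN → net-section rupture.

518.4 kN (net-section rupture governs)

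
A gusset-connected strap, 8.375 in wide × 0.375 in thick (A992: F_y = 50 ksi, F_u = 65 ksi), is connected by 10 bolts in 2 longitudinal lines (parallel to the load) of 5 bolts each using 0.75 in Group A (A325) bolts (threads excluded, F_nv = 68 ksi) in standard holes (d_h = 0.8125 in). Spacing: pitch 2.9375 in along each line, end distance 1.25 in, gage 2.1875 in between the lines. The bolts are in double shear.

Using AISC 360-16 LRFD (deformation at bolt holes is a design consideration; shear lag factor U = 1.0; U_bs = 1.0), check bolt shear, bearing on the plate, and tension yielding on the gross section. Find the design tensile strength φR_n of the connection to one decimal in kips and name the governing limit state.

141.3 kips (gross-section yield governs)

Bolt shear: A_b = π(0.75)²/4 = 0.44179 in². φR_n = 0.75 × 68 × 0.44179 × 10 × 2 = 450.6 kips.
Bearing (0.375 in plate, F_u = 65 ksi): end bolts L_c = 1.25 − 0.8125/2 = 0.84375, R_n = min(1.2×0.84375×0.375×65, 2.4×0.75×0.375×65) = 24.68 kips/bolt; interior L_c = 2.9375 − 0.8125 = 2.125, R_n = 43.875 kips/bolt. φR_n = 0.75 × (2×24.68 + 8×43.875) = 300.3 kips.
Tension yield (gross): A_g = 8.375×0.375 = 3.1406 in². φR_n = 0.90 × 50 × 3.1406 = 141.3 kips.
Governing: min(450.6, 300.3, 141.3) = 141.3 kips → gross-section yield.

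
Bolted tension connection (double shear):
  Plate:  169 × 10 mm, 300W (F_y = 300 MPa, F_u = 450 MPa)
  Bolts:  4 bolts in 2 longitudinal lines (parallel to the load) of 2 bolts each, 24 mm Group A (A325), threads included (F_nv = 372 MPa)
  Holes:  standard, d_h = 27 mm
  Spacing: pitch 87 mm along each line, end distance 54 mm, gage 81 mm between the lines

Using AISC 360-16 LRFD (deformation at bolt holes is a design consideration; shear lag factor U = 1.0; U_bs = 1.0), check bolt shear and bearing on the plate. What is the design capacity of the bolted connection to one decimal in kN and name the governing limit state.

716.9 kN (bearing governs)

Bolt shear: A_b = π(24)²/4 = 452.39 mm². φR_n = 0.75 × 372 × 452.39 × 4 × 2 = 1009.7 kN.
Bearing (10 mm plate, F_u = 450 MPa): end bolts L_c = 54 − 27/2 = 40.5, R_n = min(1.2×40.5×10×450, 2.4×24×10×450) = 218.7 kN/bolt; interior L_c = 87 − 27 = 60, R_n = 259.2 kN/bolt. φR_n = 0.75 × (2×218.7 + 2×259.2) = 716.9 kN.
Governing: min(1009.7, 716.9) = 716.9 kN → bearing.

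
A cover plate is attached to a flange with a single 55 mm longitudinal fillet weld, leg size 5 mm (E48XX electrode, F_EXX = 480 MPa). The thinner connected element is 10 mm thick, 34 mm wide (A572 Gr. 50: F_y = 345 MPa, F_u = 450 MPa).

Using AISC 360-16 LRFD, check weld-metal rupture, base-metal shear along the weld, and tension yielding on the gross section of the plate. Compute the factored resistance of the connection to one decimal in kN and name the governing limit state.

42.0 kN (weld metal governs)

Weld metal: throat = 0.707×5 = 3.535 mm, L = 55 mm. φR_n = 0.75 × 0.6 × 480 × 3.535 × 55 = 42.0 kN.
Base metal shear (10 mm plate): yield φR_n = 1.0×0.6×345×10×55 = 113.9 kN; rupture φR_n = 0.75×0.6×450×10×55 = 111.4 kN; take 111.4 kN (rupture).
Tension yield (gross): A_g = 34×10 = 340 mm². φR_n = 0.90 × 345 × 340 = 105.6 kN.
Governing: min(42.0, 111.4, 105.6) = 42.0 kN → weld metal.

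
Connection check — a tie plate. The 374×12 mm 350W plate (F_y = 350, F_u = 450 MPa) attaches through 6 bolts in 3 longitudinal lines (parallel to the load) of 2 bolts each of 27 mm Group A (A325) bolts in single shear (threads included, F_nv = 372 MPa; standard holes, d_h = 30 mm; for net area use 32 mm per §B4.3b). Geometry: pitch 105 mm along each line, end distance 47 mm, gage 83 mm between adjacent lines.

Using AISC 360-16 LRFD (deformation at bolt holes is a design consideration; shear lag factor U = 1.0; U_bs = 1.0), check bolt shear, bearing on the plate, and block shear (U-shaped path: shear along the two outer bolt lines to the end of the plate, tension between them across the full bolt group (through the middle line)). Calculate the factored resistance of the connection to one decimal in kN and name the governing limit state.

918.5 kN (block shear governs)

Bolt shear: A_b = π(27)²/4 = 572.56 mm². φR_n = 0.75 × 372 × 572.56 × 6 × 1 = 958.5 kN.
Bearing (12 mm plate, F_u = 450 MPa): end bolts L_c = 47 − 30/2 = 32, R_n = min(1.2×32×12×450, 2.4×27×12×450) = 207.36 kN/bolt; interior L_c = 105 − 30 = 75, R_n = 349.92 kN/bolt. φR_n = 0.75 × (3×207.36 + 3×349.92) = 1253.9 kN.
Block shear: shear path 2×[47+1×105] = 2×152 mm, A_gv = 3648, A_nv = 2×(152 − 1.5×32)×12 = 2496 mm²; tension across gage: (166 − 2×32)×12 = 1224 mm². R_n = min(0.6×450×2496, 0.6×350×3648) + 1.0×450×1224 = min(673.92, 766.08) + 550.8 = 1224.7 kN. φR_n = 0.75 × 1224.7 = 918.5 kN.
Governing: min(958.5, 1253.9, 918.5) = 918.5 kN → block shear.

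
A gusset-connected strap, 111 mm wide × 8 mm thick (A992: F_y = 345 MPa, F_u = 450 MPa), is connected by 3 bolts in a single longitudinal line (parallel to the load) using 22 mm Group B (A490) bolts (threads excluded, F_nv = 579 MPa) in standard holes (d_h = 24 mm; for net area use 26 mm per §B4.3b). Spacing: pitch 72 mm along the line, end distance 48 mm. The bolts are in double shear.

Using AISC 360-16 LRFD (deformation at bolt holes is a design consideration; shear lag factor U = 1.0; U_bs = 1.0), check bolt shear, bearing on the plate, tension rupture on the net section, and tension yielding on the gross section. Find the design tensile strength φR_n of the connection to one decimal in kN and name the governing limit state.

229.5 kN (net-section rupture governs)

Bolt shear: A_b = π(22)²/4 = 380.13 mm². φR_n = 0.75 × 579 × 380.13 × 3 × 2 = 990.4 kN.
Bearing (8 mm plate, F_u = 450 MPa): end bolts L_c = 48 − 24/2 = 36, R_n = min(1.2×36×8×450, 2.4×22×8×450) = 155.52 kN/bolt; interior L_c = 72 − 24 = 48, R_n = 190.08 kN/bolt. φR_n = 0.75 × (1×155.52 + 2×190.08) = 401.8 kN.
Tension rupture (net): A_n = (111 − 1×26)×8 = 680 mm² (U = 1.0, A_e = A_n). φR_n = 0.75 × 450 × 680 = 229.5 kN.
Tension yield (gross): A_g = 111×8 = 888 mm². φR_n = 0.90 × 345 × 888 = 275.7 kN.
Governing: min(990.4, 401.8, 229.5, 275.7) = 229.5 kN → net-section rupture.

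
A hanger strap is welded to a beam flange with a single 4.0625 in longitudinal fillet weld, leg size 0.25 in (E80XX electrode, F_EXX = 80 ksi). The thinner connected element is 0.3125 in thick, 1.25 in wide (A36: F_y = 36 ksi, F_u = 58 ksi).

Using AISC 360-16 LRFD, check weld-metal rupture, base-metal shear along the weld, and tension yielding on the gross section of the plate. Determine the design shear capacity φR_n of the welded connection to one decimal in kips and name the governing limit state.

Weld metal: throat = 0.707×0.25 = 0.17675 in, L = 4.0625 in. φR_n = 0.75 × 0.6 × 80 × 0.17675 × 4.0625 = 25.8 kips.
Base metal shear (0.3125 in plate): yield φR_n = 1.0×0.6×36×0.3125×4.0625 = 27.4 kips; rupture φR_n = 0.75×0.6×58×0.3125×4.0625 = 33.1 kips; take 27.4 kips (yield).
Tension yield (gross): A_g = 1.25×0.3125 = 0.39063 in². φR_n = 0.90 × 36 × 0.39063 = 12.7 kips.
Governing: min(25.8, 27.4, 12.7) = 12.7 kips → gross-section yield.

12.7 kips (gross-section yield governs)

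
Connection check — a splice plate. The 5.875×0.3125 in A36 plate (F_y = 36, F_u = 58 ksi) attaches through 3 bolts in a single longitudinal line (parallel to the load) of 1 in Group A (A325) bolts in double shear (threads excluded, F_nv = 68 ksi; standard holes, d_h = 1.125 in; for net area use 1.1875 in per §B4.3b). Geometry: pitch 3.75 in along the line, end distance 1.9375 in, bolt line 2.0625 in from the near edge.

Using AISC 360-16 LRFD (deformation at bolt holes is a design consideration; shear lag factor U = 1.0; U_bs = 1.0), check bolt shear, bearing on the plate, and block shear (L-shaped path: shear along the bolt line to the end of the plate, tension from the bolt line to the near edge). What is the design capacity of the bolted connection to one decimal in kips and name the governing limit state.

67.7 kips (block shear governs)

Bolt shear: A_b = π(1)²/4 = 0.7854 in². φR_n = 0.75 × 68 × 0.7854 × 3 × 2 = 240.3 kips.
Bearing (0.3125 in plate, F_u = 58 ksi): end bolts L_c = 1.9375 − 1.125/2 = 1.375, R_n = min(1.2×1.375×0.3125×58, 2.4×1×0.3125×58) = 29.906 kips/bolt; interior L_c = 3.75 − 1.125 = 2.625, R_n = 43.5 kips/bolt. φR_n = 0.75 × (1×29.906 + 2×43.5) = 87.7 kips.
Block shear: shear path 1×[1.9375+2×3.75] = 1×9.4375 in, A_gv = 2.9492, A_nv = 1×(9.4375 − 2.5×1.1875)×0.3125 = 2.0215 in²; tension to near edge: (2.0625 − 0.5×1.1875)×0.3125 = 0.45898 in². R_n = min(0.6×58×2.0215, 0.6×36×2.9492) + 1.0×58×0.45898 = min(70.348, 63.703) + 26.621 = 90.324 kips. φR_n = 0.75 × 90.324 = 67.7 kips.
Governing: min(240.3, 87.7, 67.7) = 67.7 kips → block shear.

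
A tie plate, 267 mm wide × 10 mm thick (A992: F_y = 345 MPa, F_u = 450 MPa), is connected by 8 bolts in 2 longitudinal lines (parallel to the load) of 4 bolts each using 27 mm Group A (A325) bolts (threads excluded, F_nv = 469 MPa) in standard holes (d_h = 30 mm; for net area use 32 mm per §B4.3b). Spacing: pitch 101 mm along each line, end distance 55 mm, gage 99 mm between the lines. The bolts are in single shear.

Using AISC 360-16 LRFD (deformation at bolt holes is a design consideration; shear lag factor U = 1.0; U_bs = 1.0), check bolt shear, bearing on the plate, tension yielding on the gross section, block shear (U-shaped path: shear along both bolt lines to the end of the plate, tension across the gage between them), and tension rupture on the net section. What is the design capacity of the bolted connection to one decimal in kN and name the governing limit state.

Bolt shear: A_b = π(27)²/4 = 572.56 mm². φR_n = 0.75 × 469 × 572.56 × 8 × 1 = 1611.2 kN.
Bearing (10 mm plate, F_u = 450 MPa): end bolts L_c = 55 − 30/2 = 40, R_n = min(1.2×40×10×450, 2.4×27×10×450) = 216 kN/bolt; interior L_c = 101 − 30 = 71, R_n = 291.6 kN/bolt. φR_n = 0.75 × (2×216 + 6×291.6) = 1636.2 kN.
Tension yield (gross): A_g = 267×10 = 2670 mm². φR_n = 0.90 × 345 × 2670 = 829.0 kN.
Block shear: shear path 2×[55+3×101] = 2×358 mm, A_gv = 7160, A_nv = 2×(358 − 3.5×32)×10 = 4920 mm²; tension across gage: (99 − 1×32)×10 = 670 mm². R_n = min(0.6×450×4920, 0.6×345×7160) + 1.0×450×670 = min(1328.4, 1482.1) + 301.5 = 1629.9 kN. φR_n = 0.75 × 1629.9 = 1222.4 kN.
Tension rupture (net): A_n = (267 − 2×32)×10 = 2030 mm² (U = 1.0, A_e = A_n). φR_n = 0.75 × 450 × 2030 = 685.1 kN.
Governing: min(1611.2, 1636.2, 829.0, 1222.4, 685.1) = 685.1 kN → net-section rupture.

685.1 kN (net-section rupture governs)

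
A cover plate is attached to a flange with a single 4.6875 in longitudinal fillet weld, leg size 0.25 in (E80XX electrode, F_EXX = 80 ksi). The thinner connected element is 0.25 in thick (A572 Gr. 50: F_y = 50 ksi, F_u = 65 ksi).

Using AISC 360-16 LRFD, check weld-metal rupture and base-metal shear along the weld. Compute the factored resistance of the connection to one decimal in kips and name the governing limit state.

29.8 kips (weld metal governs)

Weld metal: throat = 0.707×0.25 = 0.17675 in, L = 4.6875 in. φR_n = 0.75 × 0.6 × 80 × 0.17675 × 4.6875 = 29.8 kips.
Base metal shear (0.25 in plate): yield φR_n = 1.0×0.6×50×0.25×4.6875 = 35.2 kips; rupture φR_n = 0.75×0.6×65×0.25×4.6875 = 34.3 kips; take 34.3 kips (rupture).
Governing: min(29.8, 34.3) = 29.8 kips → weld metal.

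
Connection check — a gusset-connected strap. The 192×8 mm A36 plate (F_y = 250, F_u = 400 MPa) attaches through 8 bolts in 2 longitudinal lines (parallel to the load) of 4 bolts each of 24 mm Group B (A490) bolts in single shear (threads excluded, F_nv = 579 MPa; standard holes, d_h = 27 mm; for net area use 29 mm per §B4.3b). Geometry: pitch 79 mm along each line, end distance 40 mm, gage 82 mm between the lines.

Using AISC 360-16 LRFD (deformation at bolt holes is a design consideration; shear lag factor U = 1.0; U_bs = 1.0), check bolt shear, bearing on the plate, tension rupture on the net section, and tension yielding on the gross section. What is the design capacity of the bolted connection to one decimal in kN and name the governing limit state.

Bolt shear: A_b = π(24)²/4 = 452.39 mm². φR_n = 0.75 × 579 × 452.39 × 8 × 1 = 1571.6 kN.
Bearing (8 mm plate, F_u = 400 MPa): end bolts L_c = 40 − 27/2 = 26.5, R_n = min(1.2×26.5×8×400, 2.4×24×8×400) = 101.76 kN/bolt; interior L_c = 79 − 27 = 52, R_n = 184.32 kN/bolt. φR_n = 0.75 × (2×101.76 + 6×184.32) = 982.1 kN.
Tension rupture (net): A_n = (192 − 2×29)×8 = 1072 mm² (U = 1.0, A_e = A_n). φR_n = 0.75 × 400 × 1072 = 321.6 kN.
Tension yield (gross): A_g = 192×8 = 1536 mm². φR_n = 0.90 × 250 × 1536 = 345.6 kN.
Governing: min(1571.6, 982.1, 321.6, 345.6) = 321.6 kN → net-section rupture.

321.6 kN (net-section rupture governs)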